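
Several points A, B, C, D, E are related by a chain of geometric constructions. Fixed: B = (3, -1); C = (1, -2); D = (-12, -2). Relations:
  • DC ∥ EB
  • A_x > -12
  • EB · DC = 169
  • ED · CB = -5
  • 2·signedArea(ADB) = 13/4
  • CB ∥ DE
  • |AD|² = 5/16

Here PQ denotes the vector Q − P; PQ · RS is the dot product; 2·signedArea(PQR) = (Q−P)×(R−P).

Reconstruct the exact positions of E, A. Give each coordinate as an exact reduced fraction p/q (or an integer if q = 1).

1. E_x = -10  [DC ∥ EB ∩ CB ∥ DE]
2. E_y = -1  [DC ∥ EB ∩ CB ∥ DE]
   → E = (-10, -1)
3. A_x = -23/2  [line -1·x + 15·y + 59/4 = 0 ∩ |AD|² = 5/16]
4. A_y = -7/4  [line -1·x + 15·y + 59/4 = 0 ∩ |AD|² = 5/16]
   → A = (-23/2, -7/4)

A = (-23/2, -7/4)
E = (-10, -1)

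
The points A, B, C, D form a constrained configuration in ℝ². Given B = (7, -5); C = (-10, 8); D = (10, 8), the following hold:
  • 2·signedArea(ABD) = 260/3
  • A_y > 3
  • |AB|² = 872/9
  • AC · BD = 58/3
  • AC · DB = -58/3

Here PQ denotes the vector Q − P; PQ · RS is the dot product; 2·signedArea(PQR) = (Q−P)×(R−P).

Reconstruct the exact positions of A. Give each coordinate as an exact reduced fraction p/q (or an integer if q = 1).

1. A_x = 7/3  [AC · DB = -58/3 ∩ 2·signedArea(ABD) = 260/3]
2. A_y = 11/3  [AC · DB = -58/3 ∩ 2·signedArea(ABD) = 260/3]
   → A = (7/3, 11/3)

A = (7/3, 11/3)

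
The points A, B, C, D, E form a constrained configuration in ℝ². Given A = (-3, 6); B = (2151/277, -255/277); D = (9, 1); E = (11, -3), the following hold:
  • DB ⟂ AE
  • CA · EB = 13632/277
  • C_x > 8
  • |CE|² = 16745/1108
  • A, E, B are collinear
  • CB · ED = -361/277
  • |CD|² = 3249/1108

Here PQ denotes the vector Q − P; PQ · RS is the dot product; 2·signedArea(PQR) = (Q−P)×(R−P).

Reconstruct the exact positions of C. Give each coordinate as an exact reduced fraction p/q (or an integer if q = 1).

C = (4473/554, -122/277)

1. C_x = 4473/554  [CB · ED = -361/277 ∩ CA · EB = 13632/277]
2. C_y = -122/277  [CB · ED = -361/277 ∩ CA · EB = 13632/277]
   → C = (4473/554, -122/277)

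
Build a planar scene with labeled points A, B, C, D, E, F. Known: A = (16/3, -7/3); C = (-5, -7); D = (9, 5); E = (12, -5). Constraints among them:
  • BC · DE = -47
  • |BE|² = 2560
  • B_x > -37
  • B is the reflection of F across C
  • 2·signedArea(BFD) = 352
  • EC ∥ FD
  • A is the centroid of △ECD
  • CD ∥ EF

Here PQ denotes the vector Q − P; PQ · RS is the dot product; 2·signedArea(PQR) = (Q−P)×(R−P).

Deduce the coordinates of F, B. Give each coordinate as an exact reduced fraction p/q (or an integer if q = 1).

1. F_x = 26  [EC ∥ FD ∩ CD ∥ EF]
2. F_y = 7  [EC ∥ FD ∩ CD ∥ EF]
   → F = (26, 7)
3. B_x = -36  [B is the reflection of F across C]
4. B_y = -21  [B is the reflection of F across C]
   → B = (-36, -21)

B = (-36, -21)
F = (26, 7)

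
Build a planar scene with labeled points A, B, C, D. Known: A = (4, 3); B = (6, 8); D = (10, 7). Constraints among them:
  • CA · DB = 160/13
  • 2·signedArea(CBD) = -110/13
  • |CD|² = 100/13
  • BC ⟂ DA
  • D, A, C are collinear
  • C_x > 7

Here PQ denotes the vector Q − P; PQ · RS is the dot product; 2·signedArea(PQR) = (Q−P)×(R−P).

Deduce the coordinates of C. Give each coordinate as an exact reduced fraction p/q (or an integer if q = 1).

1. C_x = 100/13  [D, A, C are collinear ∩ BC ⟂ DA]
2. C_y = 71/13  [D, A, C are collinear ∩ BC ⟂ DA]
   → C = (100/13, 71/13)

C = (100/13, 71/13)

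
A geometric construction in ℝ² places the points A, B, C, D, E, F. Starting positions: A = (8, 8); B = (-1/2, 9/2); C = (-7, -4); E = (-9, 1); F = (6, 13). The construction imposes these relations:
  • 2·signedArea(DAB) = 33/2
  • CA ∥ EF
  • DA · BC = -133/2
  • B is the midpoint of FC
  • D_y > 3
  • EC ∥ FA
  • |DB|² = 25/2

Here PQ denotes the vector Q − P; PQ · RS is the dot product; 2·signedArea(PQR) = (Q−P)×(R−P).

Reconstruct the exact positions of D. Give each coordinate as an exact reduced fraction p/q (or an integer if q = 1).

D = (3, 4)

1. D_x = 3  [2·signedArea(DAB) = 33/2 ∩ DA · BC = -133/2]
2. D_y = 4  [2·signedArea(DAB) = 33/2 ∩ DA · BC = -133/2]
   → D = (3, 4)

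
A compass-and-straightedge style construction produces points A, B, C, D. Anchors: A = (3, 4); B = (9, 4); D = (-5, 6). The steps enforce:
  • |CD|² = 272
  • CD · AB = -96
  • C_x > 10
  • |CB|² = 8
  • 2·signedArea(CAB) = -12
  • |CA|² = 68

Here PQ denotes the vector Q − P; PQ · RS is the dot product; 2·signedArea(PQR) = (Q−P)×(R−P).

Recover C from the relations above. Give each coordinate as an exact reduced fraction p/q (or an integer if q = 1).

1. C_x = 11  [2·signedArea(CAB) = -12 ∩ CD · AB = -96]
2. C_y = 2  [2·signedArea(CAB) = -12 ∩ CD · AB = -96]
   → C = (11, 2)

C = (11, 2)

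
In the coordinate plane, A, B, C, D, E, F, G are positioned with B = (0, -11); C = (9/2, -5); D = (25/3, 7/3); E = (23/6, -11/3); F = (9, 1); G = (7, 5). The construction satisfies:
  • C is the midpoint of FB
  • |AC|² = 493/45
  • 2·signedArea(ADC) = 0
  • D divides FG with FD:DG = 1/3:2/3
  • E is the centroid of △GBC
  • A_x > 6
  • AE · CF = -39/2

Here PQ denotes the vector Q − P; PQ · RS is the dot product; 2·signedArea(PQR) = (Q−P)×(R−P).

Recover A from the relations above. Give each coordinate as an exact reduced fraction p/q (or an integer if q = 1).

A = (181/30, -31/15)

1. A_x = 181/30  [2·signedArea(ADC) = 0 ∩ AE · CF = -39/2]
2. A_y = -31/15  [2·signedArea(ADC) = 0 ∩ AE · CF = -39/2]
   → A = (181/30, -31/15)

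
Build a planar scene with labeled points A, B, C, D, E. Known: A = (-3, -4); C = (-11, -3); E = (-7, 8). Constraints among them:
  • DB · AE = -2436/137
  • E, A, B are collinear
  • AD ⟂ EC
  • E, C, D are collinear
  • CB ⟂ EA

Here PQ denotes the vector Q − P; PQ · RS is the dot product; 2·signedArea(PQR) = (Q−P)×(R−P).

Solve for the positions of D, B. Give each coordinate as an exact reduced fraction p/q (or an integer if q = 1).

1. D_x = -1423/137  [E, C, D are collinear ∩ AD ⟂ EC]
2. D_y = -180/137  [E, C, D are collinear ∩ AD ⟂ EC]
   → D = (-1423/137, -180/137)
3. B_x = -41/10  [E, A, B are collinear ∩ CB ⟂ EA]
4. B_y = -7/10  [E, A, B are collinear ∩ CB ⟂ EA]
   → B = (-41/10, -7/10)

B = (-41/10, -7/10)
D = (-1423/137, -180/137)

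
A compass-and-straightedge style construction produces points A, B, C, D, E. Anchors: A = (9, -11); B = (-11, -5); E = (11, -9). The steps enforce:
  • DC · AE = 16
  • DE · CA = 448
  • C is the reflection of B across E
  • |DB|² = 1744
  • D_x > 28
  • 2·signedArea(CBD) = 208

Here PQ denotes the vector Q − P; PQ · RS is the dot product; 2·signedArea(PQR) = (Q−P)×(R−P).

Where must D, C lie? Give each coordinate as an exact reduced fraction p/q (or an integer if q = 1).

1. C_x = 33  [C is the reflection of B across E]
2. C_y = -13  [C is the reflection of B across E]
   → C = (33, -13)
3. D_x = 29  [DC · AE = 16 ∩ DE · CA = 448]
4. D_y = -17  [DC · AE = 16 ∩ DE · CA = 448]
   → D = (29, -17)

C = (33, -13)
D = (29, -17)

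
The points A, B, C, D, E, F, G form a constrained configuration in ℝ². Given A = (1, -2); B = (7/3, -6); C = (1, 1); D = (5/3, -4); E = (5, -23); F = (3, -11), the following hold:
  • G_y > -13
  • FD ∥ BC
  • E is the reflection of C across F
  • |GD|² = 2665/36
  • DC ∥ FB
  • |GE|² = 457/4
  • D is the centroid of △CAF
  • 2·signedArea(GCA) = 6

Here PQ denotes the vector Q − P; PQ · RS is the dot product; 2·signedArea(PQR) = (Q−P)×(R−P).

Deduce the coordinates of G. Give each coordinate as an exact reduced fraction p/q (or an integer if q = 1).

G = (3, -25/2)

1. G_x = 3  [2·signedArea(GCA) = 6]
2. G_y = -25/2  [|GE|² = 457/4]
   → G = (3, -25/2)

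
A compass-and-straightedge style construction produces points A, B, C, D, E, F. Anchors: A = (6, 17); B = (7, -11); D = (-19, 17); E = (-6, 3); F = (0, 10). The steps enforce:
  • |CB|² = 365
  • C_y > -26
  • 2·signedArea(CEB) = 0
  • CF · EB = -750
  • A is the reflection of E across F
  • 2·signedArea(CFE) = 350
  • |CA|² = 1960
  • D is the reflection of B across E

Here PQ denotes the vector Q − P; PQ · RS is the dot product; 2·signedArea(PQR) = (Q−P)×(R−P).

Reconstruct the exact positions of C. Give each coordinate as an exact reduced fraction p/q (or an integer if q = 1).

1. C_x = 20  [2·signedArea(CEB) = 0 ∩ CF · EB = -750]
2. C_y = -25  [2·signedArea(CEB) = 0 ∩ CF · EB = -750]
   → C = (20, -25)

C = (20, -25)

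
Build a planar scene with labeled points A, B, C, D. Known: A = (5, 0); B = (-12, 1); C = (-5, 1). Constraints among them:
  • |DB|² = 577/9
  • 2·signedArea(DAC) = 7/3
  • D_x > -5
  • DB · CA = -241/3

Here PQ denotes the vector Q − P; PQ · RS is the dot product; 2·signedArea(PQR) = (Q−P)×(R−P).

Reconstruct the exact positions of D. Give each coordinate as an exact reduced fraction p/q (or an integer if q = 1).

D = (-4, 2/3)

1. D_x = -4  [2·signedArea(DAC) = 7/3 ∩ DB · CA = -241/3]
2. D_y = 2/3  [2·signedArea(DAC) = 7/3 ∩ DB · CA = -241/3]
   → D = (-4, 2/3)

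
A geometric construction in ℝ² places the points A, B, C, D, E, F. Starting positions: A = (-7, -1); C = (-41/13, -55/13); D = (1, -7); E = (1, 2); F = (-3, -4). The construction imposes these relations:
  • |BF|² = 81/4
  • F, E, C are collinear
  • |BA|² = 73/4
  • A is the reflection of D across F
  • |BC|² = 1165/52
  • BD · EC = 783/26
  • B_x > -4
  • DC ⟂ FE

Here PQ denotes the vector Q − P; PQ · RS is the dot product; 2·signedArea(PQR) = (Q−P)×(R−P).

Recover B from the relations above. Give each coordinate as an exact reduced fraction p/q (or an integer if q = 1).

1. B_x = -3  [line 54/13·x + 81/13·y + 243/26 = 0 ∩ |BA|² = 73/4]
2. B_y = 1/2  [line 54/13·x + 81/13·y + 243/26 = 0 ∩ |BA|² = 73/4]
   → B = (-3, 1/2)

B = (-3, 1/2)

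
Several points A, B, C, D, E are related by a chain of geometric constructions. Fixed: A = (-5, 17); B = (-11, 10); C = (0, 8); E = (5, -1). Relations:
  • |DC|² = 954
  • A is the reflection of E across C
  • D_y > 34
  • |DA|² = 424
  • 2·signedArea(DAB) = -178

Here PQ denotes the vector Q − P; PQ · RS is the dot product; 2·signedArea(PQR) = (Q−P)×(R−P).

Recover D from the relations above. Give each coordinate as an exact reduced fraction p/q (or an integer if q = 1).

D = (-15, 35)

1. D_x = -15  [line 7·x + -6·y + 315 = 0 ∩ |DC|² = 954]
2. D_y = 35  [line 7·x + -6·y + 315 = 0 ∩ |DC|² = 954]
   → D = (-15, 35)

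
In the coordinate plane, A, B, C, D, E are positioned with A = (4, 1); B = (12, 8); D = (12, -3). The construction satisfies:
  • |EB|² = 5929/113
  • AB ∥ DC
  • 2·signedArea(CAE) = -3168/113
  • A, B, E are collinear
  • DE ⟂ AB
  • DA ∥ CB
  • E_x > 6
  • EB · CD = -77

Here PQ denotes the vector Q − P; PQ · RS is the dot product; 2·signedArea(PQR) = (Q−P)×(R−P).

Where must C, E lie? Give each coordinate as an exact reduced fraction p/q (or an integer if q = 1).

1. C_x = 20  [DA ∥ CB ∩ AB ∥ DC]
2. C_y = 4  [DA ∥ CB ∩ AB ∥ DC]
   → C = (20, 4)
3. E_x = 740/113  [A, B, E are collinear ∩ DE ⟂ AB]
4. E_y = 365/113  [A, B, E are collinear ∩ DE ⟂ AB]
   → E = (740/113, 365/113)

C = (20, 4)
E = (740/113, 365/113)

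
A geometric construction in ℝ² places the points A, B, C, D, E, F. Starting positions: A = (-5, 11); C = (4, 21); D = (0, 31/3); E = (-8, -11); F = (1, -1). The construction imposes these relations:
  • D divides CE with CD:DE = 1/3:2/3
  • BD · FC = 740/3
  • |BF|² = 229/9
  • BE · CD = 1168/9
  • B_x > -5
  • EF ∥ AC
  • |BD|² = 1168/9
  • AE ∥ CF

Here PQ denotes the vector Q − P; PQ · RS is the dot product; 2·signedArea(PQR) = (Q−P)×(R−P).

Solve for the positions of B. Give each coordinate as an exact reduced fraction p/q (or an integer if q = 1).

1. B_x = -4  [BE · CD = 1168/9 ∩ BD · FC = 740/3]
2. B_y = -1/3  [BE · CD = 1168/9 ∩ BD · FC = 740/3]
   → B = (-4, -1/3)

B = (-4, -1/3)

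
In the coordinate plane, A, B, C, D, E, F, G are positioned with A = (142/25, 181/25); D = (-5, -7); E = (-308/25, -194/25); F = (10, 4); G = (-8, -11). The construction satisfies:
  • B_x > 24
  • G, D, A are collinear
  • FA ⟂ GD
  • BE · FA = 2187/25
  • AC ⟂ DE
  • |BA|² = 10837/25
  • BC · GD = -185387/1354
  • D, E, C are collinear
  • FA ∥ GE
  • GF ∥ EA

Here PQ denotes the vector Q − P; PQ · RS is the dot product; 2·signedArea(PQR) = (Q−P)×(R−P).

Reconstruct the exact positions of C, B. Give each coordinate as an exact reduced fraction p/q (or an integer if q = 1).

B = (25, 15)
C = (9517/1354, -7787/1354)

1. C_x = 9517/1354  [D, E, C are collinear ∩ AC ⟂ DE]
2. C_y = -7787/1354  [D, E, C are collinear ∩ AC ⟂ DE]
   → C = (9517/1354, -7787/1354)
3. B_x = 25  [BC · GD = -185387/1354 ∩ BE · FA = 2187/25]
4. B_y = 15  [BC · GD = -185387/1354 ∩ BE · FA = 2187/25]
   → B = (25, 15)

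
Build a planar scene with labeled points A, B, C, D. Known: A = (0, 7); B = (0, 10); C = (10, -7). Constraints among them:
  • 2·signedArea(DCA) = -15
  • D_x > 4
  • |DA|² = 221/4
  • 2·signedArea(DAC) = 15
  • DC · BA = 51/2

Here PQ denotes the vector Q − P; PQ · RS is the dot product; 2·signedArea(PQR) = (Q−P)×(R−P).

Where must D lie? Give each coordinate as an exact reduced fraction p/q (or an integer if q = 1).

D = (5, 3/2)

1. D_x = 5  [DC · BA = 51/2 ∩ 2·signedArea(DCA) = -15]
2. D_y = 3/2  [DC · BA = 51/2 ∩ 2·signedArea(DCA) = -15]
   → D = (5, 3/2)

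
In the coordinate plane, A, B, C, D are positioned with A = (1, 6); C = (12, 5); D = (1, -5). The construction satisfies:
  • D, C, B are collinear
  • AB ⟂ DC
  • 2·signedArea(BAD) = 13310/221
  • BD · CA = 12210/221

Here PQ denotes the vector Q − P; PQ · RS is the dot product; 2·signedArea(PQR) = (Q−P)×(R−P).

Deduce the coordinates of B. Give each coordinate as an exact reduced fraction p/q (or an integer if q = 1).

B = (1431/221, -5/221)

1. B_x = 1431/221  [D, C, B are collinear ∩ AB ⟂ DC]
2. B_y = -5/221  [D, C, B are collinear ∩ AB ⟂ DC]
   → B = (1431/221, -5/221)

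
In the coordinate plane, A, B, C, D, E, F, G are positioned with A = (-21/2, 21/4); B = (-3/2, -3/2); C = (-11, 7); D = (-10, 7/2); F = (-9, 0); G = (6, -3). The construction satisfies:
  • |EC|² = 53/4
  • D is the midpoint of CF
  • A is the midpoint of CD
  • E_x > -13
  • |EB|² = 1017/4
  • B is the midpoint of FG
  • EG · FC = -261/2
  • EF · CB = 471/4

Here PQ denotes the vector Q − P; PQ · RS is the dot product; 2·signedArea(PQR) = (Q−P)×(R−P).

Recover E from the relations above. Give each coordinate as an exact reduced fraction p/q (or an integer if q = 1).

1. E_x = -12  [EG · FC = -261/2 ∩ EF · CB = 471/4]
2. E_y = 21/2  [EG · FC = -261/2 ∩ EF · CB = 471/4]
   → E = (-12, 21/2)

E = (-12, 21/2)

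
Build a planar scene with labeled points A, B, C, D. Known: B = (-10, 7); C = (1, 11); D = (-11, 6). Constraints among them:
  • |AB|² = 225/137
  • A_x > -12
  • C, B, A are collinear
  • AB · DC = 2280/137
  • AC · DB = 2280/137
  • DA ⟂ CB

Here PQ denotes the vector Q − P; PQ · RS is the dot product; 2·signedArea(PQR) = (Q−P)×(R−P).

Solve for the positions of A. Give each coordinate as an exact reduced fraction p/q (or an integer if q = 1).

A = (-1535/137, 899/137)

1. A_x = -1535/137  [C, B, A are collinear ∩ DA ⟂ CB]
2. A_y = 899/137  [C, B, A are collinear ∩ DA ⟂ CB]
   → A = (-1535/137, 899/137)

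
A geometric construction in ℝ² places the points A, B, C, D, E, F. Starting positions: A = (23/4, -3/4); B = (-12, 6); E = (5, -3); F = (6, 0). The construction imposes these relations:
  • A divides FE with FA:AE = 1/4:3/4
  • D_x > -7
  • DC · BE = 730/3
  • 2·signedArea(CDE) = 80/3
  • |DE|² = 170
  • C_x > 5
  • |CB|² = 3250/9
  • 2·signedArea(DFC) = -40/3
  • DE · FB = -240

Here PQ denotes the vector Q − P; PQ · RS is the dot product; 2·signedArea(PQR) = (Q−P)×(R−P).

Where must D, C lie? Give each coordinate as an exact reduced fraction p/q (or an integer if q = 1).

C = (17/3, -1)
D = (-6, 4)

1. D_x = -6  [line 18·x + -6·y + 132 = 0 ∩ |DE|² = 170]
2. D_y = 4  [line 18·x + -6·y + 132 = 0 ∩ |DE|² = 170]
   → D = (-6, 4)
3. C_x = 17/3  [2·signedArea(CDE) = 80/3 ∩ DC · BE = 730/3]
4. C_y = -1  [2·signedArea(CDE) = 80/3 ∩ DC · BE = 730/3]
   → C = (17/3, -1)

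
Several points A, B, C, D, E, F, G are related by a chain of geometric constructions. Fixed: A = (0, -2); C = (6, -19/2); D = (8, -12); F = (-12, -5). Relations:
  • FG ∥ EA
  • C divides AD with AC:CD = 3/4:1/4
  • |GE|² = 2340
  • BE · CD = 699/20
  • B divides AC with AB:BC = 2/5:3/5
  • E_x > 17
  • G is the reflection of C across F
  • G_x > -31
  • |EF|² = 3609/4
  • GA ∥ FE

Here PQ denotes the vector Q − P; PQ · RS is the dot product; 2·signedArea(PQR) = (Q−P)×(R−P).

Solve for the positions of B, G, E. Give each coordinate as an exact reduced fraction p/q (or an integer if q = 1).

B = (12/5, -5)
E = (18, -13/2)
G = (-30, -1/2)

1. B_x = 12/5  [B divides AC with AB:BC = 2/5:3/5]
2. B_y = -5  [B divides AC with AB:BC = 2/5:3/5]
   → B = (12/5, -5)
3. G_x = -30  [G is the reflection of C across F]
4. G_y = -1/2  [G is the reflection of C across F]
   → G = (-30, -1/2)
5. E_x = 18  [FG ∥ EA ∩ GA ∥ FE]
6. E_y = -13/2  [FG ∥ EA ∩ GA ∥ FE]
   → E = (18, -13/2)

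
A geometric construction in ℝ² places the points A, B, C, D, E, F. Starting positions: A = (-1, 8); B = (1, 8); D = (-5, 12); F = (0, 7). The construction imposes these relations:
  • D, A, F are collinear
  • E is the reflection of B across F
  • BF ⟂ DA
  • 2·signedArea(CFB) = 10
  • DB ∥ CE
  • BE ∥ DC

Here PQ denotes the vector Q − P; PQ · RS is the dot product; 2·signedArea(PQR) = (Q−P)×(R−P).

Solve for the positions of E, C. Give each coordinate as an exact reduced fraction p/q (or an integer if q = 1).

1. E_x = -1  [E is the reflection of B across F]
2. E_y = 6  [E is the reflection of B across F]
   → E = (-1, 6)
3. C_x = -7  [DB ∥ CE ∩ BE ∥ DC]
4. C_y = 10  [DB ∥ CE ∩ BE ∥ DC]
   → C = (-7, 10)

C = (-7, 10)
E = (-1, 6)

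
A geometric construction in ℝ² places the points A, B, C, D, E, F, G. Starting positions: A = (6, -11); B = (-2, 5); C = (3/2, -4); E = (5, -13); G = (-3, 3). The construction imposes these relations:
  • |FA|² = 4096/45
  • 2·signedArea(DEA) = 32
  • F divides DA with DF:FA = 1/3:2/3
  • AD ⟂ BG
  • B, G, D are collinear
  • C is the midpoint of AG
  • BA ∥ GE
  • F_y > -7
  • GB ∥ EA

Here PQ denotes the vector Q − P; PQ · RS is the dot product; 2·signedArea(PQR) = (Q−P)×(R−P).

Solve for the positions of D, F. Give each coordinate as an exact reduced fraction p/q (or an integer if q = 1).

1. D_x = -34/5  [B, G, D are collinear ∩ AD ⟂ BG]
2. D_y = -23/5  [B, G, D are collinear ∩ AD ⟂ BG]
   → D = (-34/5, -23/5)
3. F_x = -38/15  [F divides DA with DF:FA = 1/3:2/3]
4. F_y = -101/15  [F divides DA with DF:FA = 1/3:2/3]
   → F = (-38/15, -101/15)

D = (-34/5, -23/5)
F = (-38/15, -101/15)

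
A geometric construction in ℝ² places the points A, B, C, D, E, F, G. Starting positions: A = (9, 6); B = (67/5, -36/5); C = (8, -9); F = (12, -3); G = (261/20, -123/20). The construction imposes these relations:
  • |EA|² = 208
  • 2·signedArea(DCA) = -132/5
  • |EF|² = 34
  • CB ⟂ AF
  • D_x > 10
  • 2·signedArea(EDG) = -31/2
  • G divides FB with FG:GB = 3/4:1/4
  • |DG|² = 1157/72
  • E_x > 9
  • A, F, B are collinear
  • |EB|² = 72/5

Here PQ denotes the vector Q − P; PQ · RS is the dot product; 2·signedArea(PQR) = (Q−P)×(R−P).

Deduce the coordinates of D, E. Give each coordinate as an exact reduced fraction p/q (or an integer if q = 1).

1. D_x = 152/15  [line -15·x + 1·y + 777/5 = 0 ∩ |DG|² = 1157/72]
2. D_y = -17/5  [line -15·x + 1·y + 777/5 = 0 ∩ |DG|² = 1157/72]
   → D = (152/15, -17/5)
3. E_x = 49/5  [line 11/4·x + 35/12·y + -49/20 = 0 ∩ |EF|² = 34]
4. E_y = -42/5  [line 11/4·x + 35/12·y + -49/20 = 0 ∩ |EF|² = 34]
   → E = (49/5, -42/5)

D = (152/15, -17/5)
E = (49/5, -42/5)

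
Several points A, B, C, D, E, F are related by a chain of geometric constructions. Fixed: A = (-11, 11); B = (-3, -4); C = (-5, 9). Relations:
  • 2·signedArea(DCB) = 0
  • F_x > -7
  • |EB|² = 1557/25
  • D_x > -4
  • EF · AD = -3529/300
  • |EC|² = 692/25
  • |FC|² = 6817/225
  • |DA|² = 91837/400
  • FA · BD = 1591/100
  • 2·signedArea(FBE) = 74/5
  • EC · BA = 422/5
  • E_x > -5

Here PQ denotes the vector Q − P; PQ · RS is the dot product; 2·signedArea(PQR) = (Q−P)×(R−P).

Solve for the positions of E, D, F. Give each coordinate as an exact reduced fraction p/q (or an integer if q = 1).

D = (-33/10, -41/20)
E = (-21/5, 19/5)
F = (-91/15, 18/5)

1. E_x = -21/5  [line 8·x + -15·y + 453/5 = 0 ∩ |EB|² = 1557/25]
2. E_y = 19/5  [line 8·x + -15·y + 453/5 = 0 ∩ |EB|² = 1557/25]
   → E = (-21/5, 19/5)
3. D_x = -33/10  [line 13·x + 2·y + 47 = 0 ∩ |DA|² = 91837/400]
4. D_y = -41/20  [line 13·x + 2·y + 47 = 0 ∩ |DA|² = 91837/400]
   → D = (-33/10, -41/20)
5. F_x = -91/15  [FA · BD = 1591/100 ∩ 2·signedArea(FBE) = 74/5]
6. F_y = 18/5  [FA · BD = 1591/100 ∩ 2·signedArea(FBE) = 74/5]
   → F = (-91/15, 18/5)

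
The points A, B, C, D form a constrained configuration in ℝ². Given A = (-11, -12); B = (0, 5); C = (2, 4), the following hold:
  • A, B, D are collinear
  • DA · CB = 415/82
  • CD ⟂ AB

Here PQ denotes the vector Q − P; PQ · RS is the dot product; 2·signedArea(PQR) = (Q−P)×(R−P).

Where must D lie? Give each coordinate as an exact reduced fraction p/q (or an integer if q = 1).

1. D_x = 11/82  [A, B, D are collinear ∩ CD ⟂ AB]
2. D_y = 427/82  [A, B, D are collinear ∩ CD ⟂ AB]
   → D = (11/82, 427/82)

D = (11/82, 427/82)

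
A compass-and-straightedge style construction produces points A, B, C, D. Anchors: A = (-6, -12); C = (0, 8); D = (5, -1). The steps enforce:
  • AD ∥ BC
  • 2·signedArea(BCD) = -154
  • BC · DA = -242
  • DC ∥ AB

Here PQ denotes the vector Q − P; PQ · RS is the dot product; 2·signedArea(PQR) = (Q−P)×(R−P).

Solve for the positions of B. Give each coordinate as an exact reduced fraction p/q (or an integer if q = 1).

B = (-11, -3)

1. B_x = -11  [AD ∥ BC ∩ DC ∥ AB]
2. B_y = -3  [AD ∥ BC ∩ DC ∥ AB]
   → B = (-11, -3)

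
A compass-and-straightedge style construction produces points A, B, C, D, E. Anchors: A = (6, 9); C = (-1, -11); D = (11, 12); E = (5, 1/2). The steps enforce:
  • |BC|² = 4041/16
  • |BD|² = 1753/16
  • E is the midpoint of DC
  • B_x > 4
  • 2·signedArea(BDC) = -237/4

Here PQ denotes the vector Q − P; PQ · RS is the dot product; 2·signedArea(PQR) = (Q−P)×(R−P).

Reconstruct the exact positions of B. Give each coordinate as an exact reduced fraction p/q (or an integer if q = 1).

1. B_x = 17/4  [line 23·x + -12·y + -199/4 = 0 ∩ |BC|² = 4041/16]
2. B_y = 4  [line 23·x + -12·y + -199/4 = 0 ∩ |BC|² = 4041/16]
   → B = (17/4, 4)

B = (17/4, 4)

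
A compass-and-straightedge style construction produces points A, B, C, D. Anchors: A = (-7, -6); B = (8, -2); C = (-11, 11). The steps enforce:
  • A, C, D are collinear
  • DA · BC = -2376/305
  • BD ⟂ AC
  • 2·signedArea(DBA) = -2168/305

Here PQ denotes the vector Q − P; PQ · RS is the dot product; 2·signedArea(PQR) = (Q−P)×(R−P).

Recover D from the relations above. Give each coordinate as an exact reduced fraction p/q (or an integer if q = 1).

D = (-2167/305, -1694/305)

1. D_x = -2167/305  [A, C, D are collinear ∩ BD ⟂ AC]
2. D_y = -1694/305  [A, C, D are collinear ∩ BD ⟂ AC]
   → D = (-2167/305, -1694/305)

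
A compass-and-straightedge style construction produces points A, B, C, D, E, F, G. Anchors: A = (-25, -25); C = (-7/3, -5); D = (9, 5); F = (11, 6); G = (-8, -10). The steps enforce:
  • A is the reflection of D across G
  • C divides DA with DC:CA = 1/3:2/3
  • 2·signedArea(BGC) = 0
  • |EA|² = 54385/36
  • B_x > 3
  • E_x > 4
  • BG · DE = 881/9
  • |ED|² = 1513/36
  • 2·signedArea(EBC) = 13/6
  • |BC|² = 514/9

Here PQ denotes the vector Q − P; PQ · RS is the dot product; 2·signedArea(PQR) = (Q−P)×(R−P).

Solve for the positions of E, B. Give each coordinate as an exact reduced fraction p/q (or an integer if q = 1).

B = (10/3, 0)
E = (13/3, 1/2)

1. B_x = 10/3  [line -5·x + 17/3·y + 50/3 = 0 ∩ |BC|² = 514/9]
2. B_y = 0  [line -5·x + 17/3·y + 50/3 = 0 ∩ |BC|² = 514/9]
   → B = (10/3, 0)
3. E_x = 13/3  [2·signedArea(EBC) = 13/6 ∩ BG · DE = 881/9]
4. E_y = 1/2  [2·signedArea(EBC) = 13/6 ∩ BG · DE = 881/9]
   → E = (13/3, 1/2)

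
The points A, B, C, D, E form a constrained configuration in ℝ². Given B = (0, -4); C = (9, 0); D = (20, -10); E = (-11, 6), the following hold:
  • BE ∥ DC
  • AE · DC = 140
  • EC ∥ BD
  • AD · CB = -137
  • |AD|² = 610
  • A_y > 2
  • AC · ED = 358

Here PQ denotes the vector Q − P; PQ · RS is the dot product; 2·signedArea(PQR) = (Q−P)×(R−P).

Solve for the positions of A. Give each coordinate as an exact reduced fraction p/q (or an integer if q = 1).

A = (-1, 3)

1. A_x = -1  [AE · DC = 140 ∩ AD · CB = -137]
2. A_y = 3  [AE · DC = 140 ∩ AD · CB = -137]
   → A = (-1, 3)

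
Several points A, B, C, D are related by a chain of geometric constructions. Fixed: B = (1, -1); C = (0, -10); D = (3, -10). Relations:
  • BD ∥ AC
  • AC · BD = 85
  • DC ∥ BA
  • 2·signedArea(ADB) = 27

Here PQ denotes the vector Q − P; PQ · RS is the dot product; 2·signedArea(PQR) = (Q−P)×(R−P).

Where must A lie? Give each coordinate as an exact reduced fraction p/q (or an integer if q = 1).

1. A_x = -2  [BD ∥ AC ∩ DC ∥ BA]
2. A_y = -1  [BD ∥ AC ∩ DC ∥ BA]
   → A = (-2, -1)

A = (-2, -1)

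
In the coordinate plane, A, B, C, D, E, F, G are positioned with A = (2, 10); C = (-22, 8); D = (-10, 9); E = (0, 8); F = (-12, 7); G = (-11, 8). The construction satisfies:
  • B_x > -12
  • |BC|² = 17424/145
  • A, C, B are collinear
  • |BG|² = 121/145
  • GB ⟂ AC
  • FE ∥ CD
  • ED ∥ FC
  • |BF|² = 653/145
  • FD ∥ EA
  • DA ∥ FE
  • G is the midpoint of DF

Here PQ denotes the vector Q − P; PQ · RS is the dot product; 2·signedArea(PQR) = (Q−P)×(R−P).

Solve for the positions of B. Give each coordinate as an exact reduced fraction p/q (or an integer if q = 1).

B = (-1606/145, 1292/145)

1. B_x = -1606/145  [A, C, B are collinear ∩ GB ⟂ AC]
2. B_y = 1292/145  [A, C, B are collinear ∩ GB ⟂ AC]
   → B = (-1606/145, 1292/145)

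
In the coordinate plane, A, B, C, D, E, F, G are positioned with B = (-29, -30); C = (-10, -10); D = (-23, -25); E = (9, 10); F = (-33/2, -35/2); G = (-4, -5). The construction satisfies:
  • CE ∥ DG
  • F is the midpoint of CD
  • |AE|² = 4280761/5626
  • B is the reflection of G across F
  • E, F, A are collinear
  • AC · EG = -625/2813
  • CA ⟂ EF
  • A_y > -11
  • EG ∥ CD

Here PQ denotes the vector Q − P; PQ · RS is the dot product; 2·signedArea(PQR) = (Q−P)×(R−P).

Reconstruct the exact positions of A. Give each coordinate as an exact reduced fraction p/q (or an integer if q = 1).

A = (-54885/5626, -57535/5626)

1. A_x = -54885/5626  [E, F, A are collinear ∩ CA ⟂ EF]
2. A_y = -57535/5626  [E, F, A are collinear ∩ CA ⟂ EF]
   → A = (-54885/5626, -57535/5626)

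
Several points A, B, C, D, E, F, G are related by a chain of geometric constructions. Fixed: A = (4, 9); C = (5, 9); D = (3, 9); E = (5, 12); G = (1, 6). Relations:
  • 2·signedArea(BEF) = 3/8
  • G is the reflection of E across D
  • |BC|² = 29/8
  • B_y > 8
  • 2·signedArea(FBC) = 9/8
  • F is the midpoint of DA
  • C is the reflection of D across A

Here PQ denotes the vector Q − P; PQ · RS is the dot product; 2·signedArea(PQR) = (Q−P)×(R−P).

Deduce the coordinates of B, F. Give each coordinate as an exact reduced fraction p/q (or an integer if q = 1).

1. F_x = 7/2  [F is the midpoint of DA]
2. F_y = 9  [F is the midpoint of DA]
   → F = (7/2, 9)
3. B_x = 13/4  [2·signedArea(BEF) = 3/8 ∩ 2·signedArea(FBC) = 9/8]
4. B_y = 33/4  [2·signedArea(BEF) = 3/8 ∩ 2·signedArea(FBC) = 9/8]
   → B = (13/4, 33/4)

B = (13/4, 33/4)
F = (7/2, 9)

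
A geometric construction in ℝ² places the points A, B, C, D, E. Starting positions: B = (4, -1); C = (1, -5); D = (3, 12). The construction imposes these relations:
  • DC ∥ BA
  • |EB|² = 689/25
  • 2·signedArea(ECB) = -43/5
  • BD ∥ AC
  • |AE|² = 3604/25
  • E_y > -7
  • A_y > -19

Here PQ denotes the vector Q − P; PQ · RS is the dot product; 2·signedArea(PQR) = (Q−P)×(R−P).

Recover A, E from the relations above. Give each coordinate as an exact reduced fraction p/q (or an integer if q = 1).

A = (2, -18)
E = (12/5, -6)

1. A_x = 2  [BD ∥ AC ∩ DC ∥ BA]
2. A_y = -18  [BD ∥ AC ∩ DC ∥ BA]
   → A = (2, -18)
3. E_x = 12/5  [line -4·x + 3·y + 138/5 = 0 ∩ |AE|² = 3604/25]
4. E_y = -6  [line -4·x + 3·y + 138/5 = 0 ∩ |AE|² = 3604/25]
   → E = (12/5, -6)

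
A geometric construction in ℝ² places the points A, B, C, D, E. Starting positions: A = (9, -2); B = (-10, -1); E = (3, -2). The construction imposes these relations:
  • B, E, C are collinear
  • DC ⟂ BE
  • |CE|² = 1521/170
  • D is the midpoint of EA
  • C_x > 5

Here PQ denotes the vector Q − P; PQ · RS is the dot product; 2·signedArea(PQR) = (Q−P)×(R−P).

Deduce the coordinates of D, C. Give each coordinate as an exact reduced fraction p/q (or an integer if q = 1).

C = (1017/170, -379/170)
D = (6, -2)

1. D_x = 6  [D is the midpoint of EA]
2. D_y = -2  [D is the midpoint of EA]
   → D = (6, -2)
3. C_x = 1017/170  [B, E, C are collinear ∩ DC ⟂ BE]
4. C_y = -379/170  [B, E, C are collinear ∩ DC ⟂ BE]
   → C = (1017/170, -379/170)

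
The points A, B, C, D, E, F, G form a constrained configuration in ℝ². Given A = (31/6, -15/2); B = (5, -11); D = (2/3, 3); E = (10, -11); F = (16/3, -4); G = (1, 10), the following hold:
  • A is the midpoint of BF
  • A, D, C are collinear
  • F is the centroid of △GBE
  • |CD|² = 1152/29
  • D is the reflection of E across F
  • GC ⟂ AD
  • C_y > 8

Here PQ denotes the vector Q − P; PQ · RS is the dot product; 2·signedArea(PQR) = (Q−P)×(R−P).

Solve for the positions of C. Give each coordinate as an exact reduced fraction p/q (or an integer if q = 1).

1. C_x = -158/87  [A, D, C are collinear ∩ GC ⟂ AD]
2. C_y = 255/29  [A, D, C are collinear ∩ GC ⟂ AD]
   → C = (-158/87, 255/29)

C = (-158/87, 255/29)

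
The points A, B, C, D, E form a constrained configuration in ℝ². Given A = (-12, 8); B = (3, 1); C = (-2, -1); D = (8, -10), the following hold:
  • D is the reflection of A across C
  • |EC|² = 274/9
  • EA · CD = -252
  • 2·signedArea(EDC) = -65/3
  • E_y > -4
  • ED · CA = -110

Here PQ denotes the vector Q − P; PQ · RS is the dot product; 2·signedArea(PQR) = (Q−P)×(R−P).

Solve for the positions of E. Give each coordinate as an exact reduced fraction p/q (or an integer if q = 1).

1. E_x = 3  [2·signedArea(EDC) = -65/3 ∩ EA · CD = -252]
2. E_y = -10/3  [2·signedArea(EDC) = -65/3 ∩ EA · CD = -252]
   → E = (3, -10/3)

E = (3, -10/3)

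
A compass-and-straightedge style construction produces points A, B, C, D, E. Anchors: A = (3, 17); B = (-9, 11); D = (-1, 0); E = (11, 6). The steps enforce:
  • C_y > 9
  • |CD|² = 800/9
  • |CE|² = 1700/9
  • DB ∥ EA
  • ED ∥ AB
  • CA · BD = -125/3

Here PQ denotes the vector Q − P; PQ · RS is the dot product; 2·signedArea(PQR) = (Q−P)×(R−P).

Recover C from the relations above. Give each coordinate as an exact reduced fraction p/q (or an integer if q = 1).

1. C_x = -7/3  [line -8·x + 11·y + -364/3 = 0 ∩ |CD|² = 800/9]
2. C_y = 28/3  [line -8·x + 11·y + -364/3 = 0 ∩ |CD|² = 800/9]
   → C = (-7/3, 28/3)

C = (-7/3, 28/3)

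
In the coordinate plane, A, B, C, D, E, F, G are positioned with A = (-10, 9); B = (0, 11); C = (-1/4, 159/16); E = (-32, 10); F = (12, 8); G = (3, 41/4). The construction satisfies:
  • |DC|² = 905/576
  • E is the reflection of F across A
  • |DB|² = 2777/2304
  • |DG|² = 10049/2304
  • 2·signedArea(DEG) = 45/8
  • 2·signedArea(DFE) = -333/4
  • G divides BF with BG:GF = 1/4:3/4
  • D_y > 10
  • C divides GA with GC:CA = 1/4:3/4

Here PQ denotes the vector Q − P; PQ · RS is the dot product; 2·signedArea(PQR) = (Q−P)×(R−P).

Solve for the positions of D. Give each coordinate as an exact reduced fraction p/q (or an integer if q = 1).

D = (11/12, 499/48)

1. D_x = 11/12  [2·signedArea(DEG) = 45/8 ∩ 2·signedArea(DFE) = -333/4]
2. D_y = 499/48  [2·signedArea(DEG) = 45/8 ∩ 2·signedArea(DFE) = -333/4]
   → D = (11/12, 499/48)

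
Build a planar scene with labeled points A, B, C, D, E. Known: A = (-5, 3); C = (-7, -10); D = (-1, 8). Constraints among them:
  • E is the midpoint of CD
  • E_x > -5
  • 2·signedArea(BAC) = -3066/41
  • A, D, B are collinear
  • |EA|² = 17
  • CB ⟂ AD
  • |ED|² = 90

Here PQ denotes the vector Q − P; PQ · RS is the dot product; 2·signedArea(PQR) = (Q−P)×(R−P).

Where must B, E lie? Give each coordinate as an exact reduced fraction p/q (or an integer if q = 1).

B = (-497/41, -242/41)
E = (-4, -1)

1. B_x = -497/41  [A, D, B are collinear ∩ CB ⟂ AD]
2. B_y = -242/41  [A, D, B are collinear ∩ CB ⟂ AD]
   → B = (-497/41, -242/41)
3. E_x = -4  [E is the midpoint of CD]
4. E_y = -1  [E is the midpoint of CD]
   → E = (-4, -1)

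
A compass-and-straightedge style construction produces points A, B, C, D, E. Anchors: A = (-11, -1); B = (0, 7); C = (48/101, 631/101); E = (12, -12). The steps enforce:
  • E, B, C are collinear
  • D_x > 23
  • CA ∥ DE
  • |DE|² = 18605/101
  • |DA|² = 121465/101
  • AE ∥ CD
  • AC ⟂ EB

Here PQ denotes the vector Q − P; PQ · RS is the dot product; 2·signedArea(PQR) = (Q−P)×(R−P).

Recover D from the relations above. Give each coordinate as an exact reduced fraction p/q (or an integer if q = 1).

1. D_x = 2371/101  [CA ∥ DE ∩ AE ∥ CD]
2. D_y = -480/101  [CA ∥ DE ∩ AE ∥ CD]
   → D = (2371/101, -480/101)

D = (2371/101, -480/101)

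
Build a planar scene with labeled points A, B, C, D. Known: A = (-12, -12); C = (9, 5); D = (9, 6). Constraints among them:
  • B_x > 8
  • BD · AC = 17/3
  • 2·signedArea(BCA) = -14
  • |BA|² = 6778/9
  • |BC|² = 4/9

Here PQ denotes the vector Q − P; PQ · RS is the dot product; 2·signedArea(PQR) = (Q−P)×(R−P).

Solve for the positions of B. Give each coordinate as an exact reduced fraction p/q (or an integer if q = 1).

B = (9, 17/3)

1. B_x = 9  [BD · AC = 17/3 ∩ 2·signedArea(BCA) = -14]
2. B_y = 17/3  [BD · AC = 17/3 ∩ 2·signedArea(BCA) = -14]
   → B = (9, 17/3)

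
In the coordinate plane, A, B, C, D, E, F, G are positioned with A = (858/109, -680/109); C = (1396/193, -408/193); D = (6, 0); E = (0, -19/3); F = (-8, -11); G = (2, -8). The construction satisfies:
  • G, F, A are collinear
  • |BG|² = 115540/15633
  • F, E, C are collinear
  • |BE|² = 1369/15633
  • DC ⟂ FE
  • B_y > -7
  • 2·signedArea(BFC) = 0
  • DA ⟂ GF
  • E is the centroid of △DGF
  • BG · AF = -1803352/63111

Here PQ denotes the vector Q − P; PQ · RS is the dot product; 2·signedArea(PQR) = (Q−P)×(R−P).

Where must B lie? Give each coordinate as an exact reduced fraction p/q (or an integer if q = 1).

1. B_x = -148/579  [2·signedArea(BFC) = 0 ∩ BG · AF = -1803352/63111]
2. B_y = -11260/1737  [2·signedArea(BFC) = 0 ∩ BG · AF = -1803352/63111]
   → B = (-148/579, -11260/1737)

B = (-148/579, -11260/1737)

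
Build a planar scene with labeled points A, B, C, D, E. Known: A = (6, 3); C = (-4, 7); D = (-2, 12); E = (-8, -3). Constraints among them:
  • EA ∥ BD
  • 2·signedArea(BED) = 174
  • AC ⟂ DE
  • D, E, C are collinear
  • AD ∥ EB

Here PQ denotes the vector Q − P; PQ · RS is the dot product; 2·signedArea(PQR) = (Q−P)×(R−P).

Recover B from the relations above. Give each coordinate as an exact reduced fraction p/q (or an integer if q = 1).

1. B_x = -16  [EA ∥ BD ∩ AD ∥ EB]
2. B_y = 6  [EA ∥ BD ∩ AD ∥ EB]
   → B = (-16, 6)

B = (-16, 6)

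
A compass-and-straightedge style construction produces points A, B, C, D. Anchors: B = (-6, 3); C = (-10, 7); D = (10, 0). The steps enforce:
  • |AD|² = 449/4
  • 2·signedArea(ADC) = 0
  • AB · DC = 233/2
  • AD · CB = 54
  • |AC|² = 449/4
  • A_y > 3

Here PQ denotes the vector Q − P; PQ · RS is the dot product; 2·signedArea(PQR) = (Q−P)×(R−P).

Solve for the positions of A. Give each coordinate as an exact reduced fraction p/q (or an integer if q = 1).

1. A_x = 0  [2·signedArea(ADC) = 0 ∩ AB · DC = 233/2]
2. A_y = 7/2  [2·signedArea(ADC) = 0 ∩ AB · DC = 233/2]
   → A = (0, 7/2)

A = (0, 7/2)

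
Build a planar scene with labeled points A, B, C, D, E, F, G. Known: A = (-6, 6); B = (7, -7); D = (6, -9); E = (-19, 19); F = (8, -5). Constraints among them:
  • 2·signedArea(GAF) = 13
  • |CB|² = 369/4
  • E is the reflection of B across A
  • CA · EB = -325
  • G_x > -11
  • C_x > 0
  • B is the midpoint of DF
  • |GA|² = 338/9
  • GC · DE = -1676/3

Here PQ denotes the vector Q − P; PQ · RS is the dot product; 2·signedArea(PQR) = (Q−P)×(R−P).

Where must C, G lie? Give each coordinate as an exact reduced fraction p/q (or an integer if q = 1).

1. C_x = 1  [line -26·x + 26·y + 13 = 0 ∩ |CB|² = 369/4]
2. C_y = 1/2  [line -26·x + 26·y + 13 = 0 ∩ |CB|² = 369/4]
   → C = (1, 1/2)
3. G_x = -31/3  [GC · DE = -1676/3 ∩ 2·signedArea(GAF) = 13]
4. G_y = 31/3  [GC · DE = -1676/3 ∩ 2·signedArea(GAF) = 13]
   → G = (-31/3, 31/3)

C = (1, 1/2)
G = (-31/3, 31/3)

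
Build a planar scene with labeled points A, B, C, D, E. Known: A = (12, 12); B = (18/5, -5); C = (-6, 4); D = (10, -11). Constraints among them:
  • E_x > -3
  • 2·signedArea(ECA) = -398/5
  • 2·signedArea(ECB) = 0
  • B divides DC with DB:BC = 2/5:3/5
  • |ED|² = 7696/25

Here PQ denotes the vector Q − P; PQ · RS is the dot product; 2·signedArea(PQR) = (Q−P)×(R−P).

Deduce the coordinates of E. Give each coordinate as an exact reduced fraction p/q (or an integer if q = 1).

E = (-14/5, 1)

1. E_x = -14/5  [2·signedArea(ECB) = 0 ∩ 2·signedArea(ECA) = -398/5]
2. E_y = 1  [2·signedArea(ECB) = 0 ∩ 2·signedArea(ECA) = -398/5]
   → E = (-14/5, 1)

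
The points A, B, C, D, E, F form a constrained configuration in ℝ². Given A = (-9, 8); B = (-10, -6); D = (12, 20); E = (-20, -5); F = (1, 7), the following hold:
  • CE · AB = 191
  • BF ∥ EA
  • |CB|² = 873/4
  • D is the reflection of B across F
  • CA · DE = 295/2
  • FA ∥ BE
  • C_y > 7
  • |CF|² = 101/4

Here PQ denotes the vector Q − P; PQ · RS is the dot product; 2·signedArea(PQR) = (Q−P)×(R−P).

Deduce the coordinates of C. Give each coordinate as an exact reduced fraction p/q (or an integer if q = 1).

C = (-4, 15/2)

1. C_x = -4  [CA · DE = 295/2 ∩ CE · AB = 191]
2. C_y = 15/2  [CA · DE = 295/2 ∩ CE · AB = 191]
   → C = (-4, 15/2)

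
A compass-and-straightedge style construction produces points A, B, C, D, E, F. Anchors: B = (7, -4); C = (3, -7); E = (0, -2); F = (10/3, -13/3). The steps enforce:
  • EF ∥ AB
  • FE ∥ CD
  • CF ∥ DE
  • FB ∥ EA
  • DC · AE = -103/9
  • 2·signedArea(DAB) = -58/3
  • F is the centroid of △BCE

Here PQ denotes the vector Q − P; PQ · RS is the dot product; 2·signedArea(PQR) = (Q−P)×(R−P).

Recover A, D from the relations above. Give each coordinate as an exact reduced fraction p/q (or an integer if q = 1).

A = (11/3, -5/3)
D = (-1/3, -14/3)

1. A_x = 11/3  [EF ∥ AB ∩ FB ∥ EA]
2. A_y = -5/3  [EF ∥ AB ∩ FB ∥ EA]
   → A = (11/3, -5/3)
3. D_x = -1/3  [CF ∥ DE ∩ FE ∥ CD]
4. D_y = -14/3  [CF ∥ DE ∩ FE ∥ CD]
   → D = (-1/3, -14/3)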